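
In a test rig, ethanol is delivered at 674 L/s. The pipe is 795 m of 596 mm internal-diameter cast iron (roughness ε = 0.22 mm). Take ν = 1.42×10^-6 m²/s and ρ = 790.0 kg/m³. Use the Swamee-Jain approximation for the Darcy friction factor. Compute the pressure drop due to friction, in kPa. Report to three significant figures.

Δp ≈ 50.2 kPa

V = 4Q/(πD²) = 4·0.674/(π·0.596²) = 2.416 m/s
Re = VD/ν = 2.416·0.596/1.42×10^-6 = 1.01×10^6 → turbulent
ε/D = 0.22/596 = 3.69×10^-4
Swamee-Jain: f = 0.01633
h_f = f(L/D)V²/(2g) = 0.01633·(795/0.596)·2.416²/(2·9.81) = 6.481 m
Δp = ρg·h_f = 790.0·9.81·6.481 = 50.22 kPa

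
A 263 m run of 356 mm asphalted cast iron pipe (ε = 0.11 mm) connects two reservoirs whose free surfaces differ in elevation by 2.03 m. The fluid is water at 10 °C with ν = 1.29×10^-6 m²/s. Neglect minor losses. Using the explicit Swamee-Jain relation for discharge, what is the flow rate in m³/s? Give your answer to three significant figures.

Q ≈ 0.181 m³/s

Swamee-Jain (Type II): Q = -0.965·√(gD⁵h_f/L)·ln[ε/(3.7D) + √(3.17ν²L/(gD³h_f))]
√(gD⁵h_f/L) = √(9.81·0.356⁵·2.03/263) = 0.02081
ε/(3.7D) = 8.35×10^-5; √(3.17ν²L/(gD³h_f)) = 3.93×10^-5
Q = -0.965·0.02081·ln(1.228×10^-4) = 0.1808 m³/s
Check: V = 1.82 m/s, Re = 5.01×10^5, f = 0.01644, h_f = 2.04 m ≈ 2.03 m ✓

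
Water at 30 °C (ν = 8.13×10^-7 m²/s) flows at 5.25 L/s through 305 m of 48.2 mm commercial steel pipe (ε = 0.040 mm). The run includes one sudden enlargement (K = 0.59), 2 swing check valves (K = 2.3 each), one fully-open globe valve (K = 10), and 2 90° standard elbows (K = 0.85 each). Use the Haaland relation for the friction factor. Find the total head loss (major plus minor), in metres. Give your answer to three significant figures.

H_L ≈ 61.6 m

V = 4Q/(πD²) = 2.877 m/s; V²/2g = 0.4219 m
Re = 1.71×10^5, ε/D = 8.30×10^-4 → f = 0.02042 (Haaland)
Major: h_f = f(L/D)·V²/2g = 0.02042·6328·0.4219 = 54.52 m
Minor: ΣK = 16.9; h_m = ΣK·V²/2g = 7.127 m
Total H_L = 54.52 + 7.127 = 61.64 m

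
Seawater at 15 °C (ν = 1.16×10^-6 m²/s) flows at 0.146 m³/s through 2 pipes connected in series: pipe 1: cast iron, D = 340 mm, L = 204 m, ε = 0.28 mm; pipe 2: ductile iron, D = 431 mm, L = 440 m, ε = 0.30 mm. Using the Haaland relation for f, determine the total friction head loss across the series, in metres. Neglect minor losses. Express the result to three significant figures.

Pipe 1: V = 1.608 m/s, Re = 4.71×10^5, ε/D = 8.24×10^-4, f = 0.01941, h_1 = f(L/D)V²/2g = 1.535 m
Pipe 2: V = 1.001 m/s, Re = 3.72×10^5, ε/D = 6.96×10^-4, f = 0.01894, h_2 = f(L/D)V²/2g = 0.9867 m
Series → Q common, losses add: H = Σh = 2.522 m

H ≈ 2.52 m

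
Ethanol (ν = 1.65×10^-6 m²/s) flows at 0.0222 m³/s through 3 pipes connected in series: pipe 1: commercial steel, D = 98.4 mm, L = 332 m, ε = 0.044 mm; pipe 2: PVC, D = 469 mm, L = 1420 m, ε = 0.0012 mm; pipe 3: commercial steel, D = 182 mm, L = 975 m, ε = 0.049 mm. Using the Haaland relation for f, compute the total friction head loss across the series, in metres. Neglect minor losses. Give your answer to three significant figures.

H ≈ 31.1 m

Pipe 1: V = 2.919 m/s, Re = 1.74×10^5, ε/D = 4.47×10^-4, f = 0.01860, h_1 = f(L/D)V²/2g = 27.26 m
Pipe 2: V = 0.1285 m/s, Re = 3.65×10^4, ε/D = 2.56×10^-6, f = 0.02226, h_2 = f(L/D)V²/2g = 0.05673 m
Pipe 3: V = 0.8533 m/s, Re = 9.41×10^4, ε/D = 2.69×10^-4, f = 0.01924, h_3 = f(L/D)V²/2g = 3.826 m
Series → Q common, losses add: H = Σh = 31.14 m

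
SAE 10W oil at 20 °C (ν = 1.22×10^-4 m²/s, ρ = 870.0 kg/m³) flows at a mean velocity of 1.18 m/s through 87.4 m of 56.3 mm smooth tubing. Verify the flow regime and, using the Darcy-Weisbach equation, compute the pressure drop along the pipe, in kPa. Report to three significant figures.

Δp ≈ 111 kPa

Re = VD/ν = 1.18·0.05630/1.22×10^-4 = 545 → laminar (Re < 2300)
f = 64/Re = 0.1175
h_f = f(L/D)V²/(2g) = 0.1175·(87.4/0.05630)·1.18²/(2·9.81) = 12.95 m
Δp = ρg·h_f = 870.0·9.81·12.95 = 110.5 kPa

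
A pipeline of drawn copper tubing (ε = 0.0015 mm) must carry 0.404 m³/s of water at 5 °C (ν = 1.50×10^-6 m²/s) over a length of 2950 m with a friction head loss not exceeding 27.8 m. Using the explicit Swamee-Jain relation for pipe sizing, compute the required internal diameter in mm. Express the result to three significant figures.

Swamee-Jain (Type III): D = 0.66·[ε^1.25·(LQ²/(gh_f))^4.75 + ν·Q^9.4·(L/(gh_f))^5.2]^0.04
LQ²/(gh_f) = 1.766; L/(gh_f) = 10.82
Term 1 = ε^1.25·(…)^4.75 = 7.81×10^-7; Term 2 = ν·Q^9.4·(…)^5.2 = 7.14×10^-5
D = 0.66·(7.81×10^-7 + 7.14×10^-5)^0.04 = 0.4507 m = 451 mm
Check: V = 2.53 m/s, Re = 7.61×10^5, f = 0.01223, h_f = 26.2 m ≈ 27.8 m ✓

D ≈ 451 mm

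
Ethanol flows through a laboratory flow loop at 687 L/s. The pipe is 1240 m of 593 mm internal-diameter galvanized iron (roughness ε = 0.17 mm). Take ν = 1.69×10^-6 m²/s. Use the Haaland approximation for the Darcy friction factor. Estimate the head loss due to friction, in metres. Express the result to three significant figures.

V = 4Q/(πD²) = 4·0.687/(π·0.593²) = 2.487 m/s
Re = VD/ν = 2.487·0.593/1.69×10^-6 = 8.73×10^5 → turbulent
ε/D = 0.17/593 = 2.87×10^-4
Haaland: f = 0.01557
h_f = f(L/D)V²/(2g) = 0.01557·(1240/0.593)·2.487²/(2·9.81) = 10.27 m

h_f ≈ 10.3 m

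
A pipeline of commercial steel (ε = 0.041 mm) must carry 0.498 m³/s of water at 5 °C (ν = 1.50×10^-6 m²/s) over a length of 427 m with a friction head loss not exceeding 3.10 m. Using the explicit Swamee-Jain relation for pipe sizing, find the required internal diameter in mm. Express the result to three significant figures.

Swamee-Jain (Type III): D = 0.66·[ε^1.25·(LQ²/(gh_f))^4.75 + ν·Q^9.4·(L/(gh_f))^5.2]^0.04
LQ²/(gh_f) = 3.482; L/(gh_f) = 14.04
Term 1 = ε^1.25·(…)^4.75 = 0.00123; Term 2 = ν·Q^9.4·(…)^5.2 = 0.00198
D = 0.66·(0.00123 + 0.00198)^0.04 = 0.5246 m = 525 mm
Check: V = 2.30 m/s, Re = 8.06×10^5, f = 0.01345, h_f = 2.96 m ≈ 3.10 m ✓

D ≈ 525 mm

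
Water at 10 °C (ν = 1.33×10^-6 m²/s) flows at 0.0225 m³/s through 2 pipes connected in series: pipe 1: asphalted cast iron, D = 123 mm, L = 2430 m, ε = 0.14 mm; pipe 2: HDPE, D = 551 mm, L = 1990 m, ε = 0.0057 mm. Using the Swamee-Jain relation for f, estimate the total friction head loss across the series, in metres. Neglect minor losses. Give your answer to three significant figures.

Pipe 1: V = 1.894 m/s, Re = 1.75×10^5, ε/D = 0.00114, f = 0.02189, h_1 = f(L/D)V²/2g = 79.03 m
Pipe 2: V = 0.09436 m/s, Re = 3.91×10^4, ε/D = 1.03×10^-5, f = 0.02200, h_2 = f(L/D)V²/2g = 0.03606 m
Series → Q common, losses add: H = Σh = 79.06 m

H ≈ 79.1 m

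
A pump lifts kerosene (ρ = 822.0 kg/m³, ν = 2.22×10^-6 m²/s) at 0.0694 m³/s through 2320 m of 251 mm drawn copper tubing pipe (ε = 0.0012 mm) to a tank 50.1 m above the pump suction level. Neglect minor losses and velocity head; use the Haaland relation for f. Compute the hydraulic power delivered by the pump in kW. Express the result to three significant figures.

V = 4Q/(πD²) = 1.403 m/s; Re = 1.59×10^5; ε/D = 4.78×10^-6; f = 0.01625
h_f = f(L/D)V²/2g = 15.06 m
Total head H = z + h_f = 50.1 + 15.06 = 65.16 m
P_hyd = ρgQH = 822.0·9.81·0.0694·65.16 = 36.46 kW

P_hyd ≈ 36.5 kW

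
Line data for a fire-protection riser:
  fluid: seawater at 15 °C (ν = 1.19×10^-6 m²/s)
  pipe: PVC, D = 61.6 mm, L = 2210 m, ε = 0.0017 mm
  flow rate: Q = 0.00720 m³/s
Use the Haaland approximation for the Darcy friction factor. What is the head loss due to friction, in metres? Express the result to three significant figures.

h_f ≈ 183 m

V = 4Q/(πD²) = 4·0.00720/(π·0.0616²) = 2.416 m/s
Re = VD/ν = 2.416·0.0616/1.19×10^-6 = 1.25×10^5 → turbulent
ε/D = 0.0017/61.6 = 2.76×10^-5
Haaland: f = 0.01715
h_f = f(L/D)V²/(2g) = 0.01715·(2210/0.0616)·2.416²/(2·9.81) = 183.0 m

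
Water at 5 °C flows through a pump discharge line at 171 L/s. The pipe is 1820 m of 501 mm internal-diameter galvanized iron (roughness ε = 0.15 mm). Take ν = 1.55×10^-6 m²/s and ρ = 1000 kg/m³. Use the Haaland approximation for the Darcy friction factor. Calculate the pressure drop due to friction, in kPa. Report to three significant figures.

V = 4Q/(πD²) = 4·0.171/(π·0.501²) = 0.8674 m/s
Re = VD/ν = 0.8674·0.501/1.55×10^-6 = 2.80×10^5 → turbulent
ε/D = 0.15/501 = 2.99×10^-4
Haaland: f = 0.01690
h_f = f(L/D)V²/(2g) = 0.01690·(1820/0.501)·0.8674²/(2·9.81) = 2.355 m
Δp = ρg·h_f = 1000·9.81·2.355 = 23.10 kPa

Δp ≈ 23.1 kPa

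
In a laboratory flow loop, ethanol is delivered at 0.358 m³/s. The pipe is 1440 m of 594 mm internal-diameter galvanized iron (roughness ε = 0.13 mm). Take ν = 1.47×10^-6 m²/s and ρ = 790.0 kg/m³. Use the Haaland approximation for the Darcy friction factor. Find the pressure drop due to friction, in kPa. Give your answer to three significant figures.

V = 4Q/(πD²) = 4·0.358/(π·0.594²) = 1.292 m/s
Re = VD/ν = 1.292·0.594/1.47×10^-6 = 5.22×10^5 → turbulent
ε/D = 0.13/594 = 2.19×10^-4
Haaland: f = 0.01541
h_f = f(L/D)V²/(2g) = 0.01541·(1440/0.594)·1.292²/(2·9.81) = 3.178 m
Δp = ρg·h_f = 790.0·9.81·3.178 = 24.63 kPa

Δp ≈ 24.6 kPa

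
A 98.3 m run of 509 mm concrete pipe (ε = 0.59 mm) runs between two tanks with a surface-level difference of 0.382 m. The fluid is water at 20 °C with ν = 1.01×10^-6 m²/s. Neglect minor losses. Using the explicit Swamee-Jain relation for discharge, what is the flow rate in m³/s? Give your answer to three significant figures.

Swamee-Jain (Type II): Q = -0.965·√(gD⁵h_f/L)·ln[ε/(3.7D) + √(3.17ν²L/(gD³h_f))]
√(gD⁵h_f/L) = √(9.81·0.509⁵·0.382/98.3) = 0.03609
ε/(3.7D) = 3.13×10^-4; √(3.17ν²L/(gD³h_f)) = 2.54×10^-5
Q = -0.965·0.03609·ln(3.386×10^-4) = 0.2783 m³/s
Check: V = 1.37 m/s, Re = 6.89×10^5, f = 0.02086, h_f = 0.384 m ≈ 0.382 m ✓

Q ≈ 0.278 m³/s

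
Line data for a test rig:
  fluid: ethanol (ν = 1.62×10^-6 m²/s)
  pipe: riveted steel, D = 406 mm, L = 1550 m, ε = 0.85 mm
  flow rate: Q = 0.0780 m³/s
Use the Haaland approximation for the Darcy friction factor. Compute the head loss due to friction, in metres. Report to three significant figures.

V = 4Q/(πD²) = 4·0.0780/(π·0.406²) = 0.6025 m/s
Re = VD/ν = 0.6025·0.406/1.62×10^-6 = 1.51×10^5 → turbulent
ε/D = 0.85/406 = 0.00209
Haaland: f = 0.02475
h_f = f(L/D)V²/(2g) = 0.02475·(1550/0.406)·0.6025²/(2·9.81) = 1.748 m

h_f ≈ 1.75 m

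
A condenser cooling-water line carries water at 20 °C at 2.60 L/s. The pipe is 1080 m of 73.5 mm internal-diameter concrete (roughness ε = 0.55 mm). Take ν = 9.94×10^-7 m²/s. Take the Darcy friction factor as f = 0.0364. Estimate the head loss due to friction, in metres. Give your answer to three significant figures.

h_f ≈ 10.2 m

V = 4Q/(πD²) = 4·0.00260/(π·0.0735²) = 0.6128 m/s
h_f = f(L/D)V²/(2g) = 0.03640·(1080/0.0735)·0.6128²/(2·9.81) = 10.24 m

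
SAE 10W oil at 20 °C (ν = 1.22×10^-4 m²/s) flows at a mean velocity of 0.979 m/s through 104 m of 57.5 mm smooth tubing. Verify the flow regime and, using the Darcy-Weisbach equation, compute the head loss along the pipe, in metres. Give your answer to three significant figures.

h_f ≈ 12.3 m

Re = VD/ν = 0.979·0.05750/1.22×10^-4 = 461 → laminar (Re < 2300)
f = 64/Re = 0.1387
h_f = f(L/D)V²/(2g) = 0.1387·(104/0.05750)·0.979²/(2·9.81) = 12.26 m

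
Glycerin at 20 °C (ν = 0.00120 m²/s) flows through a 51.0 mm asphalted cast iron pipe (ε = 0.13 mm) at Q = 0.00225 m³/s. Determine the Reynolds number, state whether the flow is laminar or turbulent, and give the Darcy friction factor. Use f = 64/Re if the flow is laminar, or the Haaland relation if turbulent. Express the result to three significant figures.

V = 4Q/(πD²) = 1.101 m/s
Re = VD/ν = 1.101·0.0510/0.00120 = 46.8
Re < 2300 → laminar → f = 64/Re = 1.367

Re ≈ 46.8; laminar; f = 64/Re ≈ 1.37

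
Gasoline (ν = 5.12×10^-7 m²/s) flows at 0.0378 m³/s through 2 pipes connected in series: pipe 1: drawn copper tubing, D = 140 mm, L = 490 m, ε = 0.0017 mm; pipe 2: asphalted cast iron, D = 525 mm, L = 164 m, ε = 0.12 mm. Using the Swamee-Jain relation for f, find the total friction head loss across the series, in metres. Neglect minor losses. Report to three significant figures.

H ≈ 13.6 m

Pipe 1: V = 2.456 m/s, Re = 6.71×10^5, ε/D = 1.21×10^-5, f = 0.01266, h_1 = f(L/D)V²/2g = 13.62 m
Pipe 2: V = 0.1746 m/s, Re = 1.79×10^5, ε/D = 2.29×10^-4, f = 0.01758, h_2 = f(L/D)V²/2g = 0.008532 m
Series → Q common, losses add: H = Σh = 13.63 m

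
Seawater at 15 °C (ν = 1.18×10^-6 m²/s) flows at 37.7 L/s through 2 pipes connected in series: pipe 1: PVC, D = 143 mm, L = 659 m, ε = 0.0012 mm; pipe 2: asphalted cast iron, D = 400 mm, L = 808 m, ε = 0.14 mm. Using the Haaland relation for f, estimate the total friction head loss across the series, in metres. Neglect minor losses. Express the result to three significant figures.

H ≈ 19.0 m

Pipe 1: V = 2.347 m/s, Re = 2.84×10^5, ε/D = 8.39×10^-6, f = 0.01455, h_1 = f(L/D)V²/2g = 18.83 m
Pipe 2: V = 0.3000 m/s, Re = 1.02×10^5, ε/D = 3.50×10^-4, f = 0.01937, h_2 = f(L/D)V²/2g = 0.1795 m
Series → Q common, losses add: H = Σh = 19.01 m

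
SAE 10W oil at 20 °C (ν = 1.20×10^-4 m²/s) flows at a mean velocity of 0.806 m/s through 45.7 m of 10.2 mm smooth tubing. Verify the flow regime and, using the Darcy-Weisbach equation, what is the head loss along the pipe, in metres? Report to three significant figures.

Re = VD/ν = 0.806·0.01020/1.20×10^-4 = 68.5 → laminar (Re < 2300)
f = 64/Re = 0.9342
h_f = f(L/D)V²/(2g) = 0.9342·(45.7/0.01020)·0.806²/(2·9.81) = 138.6 m

h_f ≈ 139 m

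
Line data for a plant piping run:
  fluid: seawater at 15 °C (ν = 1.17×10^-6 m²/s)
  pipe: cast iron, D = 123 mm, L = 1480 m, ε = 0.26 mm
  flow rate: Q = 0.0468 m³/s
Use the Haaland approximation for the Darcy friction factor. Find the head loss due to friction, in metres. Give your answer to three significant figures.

h_f ≈ 230 m

V = 4Q/(πD²) = 4·0.0468/(π·0.123²) = 3.939 m/s
Re = VD/ν = 3.939·0.123/1.17×10^-6 = 4.14×10^5 → turbulent
ε/D = 0.26/123 = 0.00211
Haaland: f = 0.02419
h_f = f(L/D)V²/(2g) = 0.02419·(1480/0.123)·3.939²/(2·9.81) = 230.1 m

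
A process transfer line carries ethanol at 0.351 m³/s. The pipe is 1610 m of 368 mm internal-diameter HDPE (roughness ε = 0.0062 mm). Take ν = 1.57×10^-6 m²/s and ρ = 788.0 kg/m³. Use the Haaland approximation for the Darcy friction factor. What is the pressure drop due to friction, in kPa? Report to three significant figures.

V = 4Q/(πD²) = 4·0.351/(π·0.368²) = 3.300 m/s
Re = VD/ν = 3.300·0.368/1.57×10^-6 = 7.74×10^5 → turbulent
ε/D = 0.0062/368 = 1.68×10^-5
Haaland: f = 0.01237
h_f = f(L/D)V²/(2g) = 0.01237·(1610/0.368)·3.300²/(2·9.81) = 30.03 m
Δp = ρg·h_f = 788.0·9.81·30.03 = 232.1 kPa

Δp ≈ 232 kPa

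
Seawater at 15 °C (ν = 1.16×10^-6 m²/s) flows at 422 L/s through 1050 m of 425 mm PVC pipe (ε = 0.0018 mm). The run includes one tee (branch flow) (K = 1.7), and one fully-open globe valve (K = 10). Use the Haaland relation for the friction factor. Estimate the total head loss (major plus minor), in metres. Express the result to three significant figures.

H_L ≈ 18.1 m

V = 4Q/(πD²) = 2.975 m/s; V²/2g = 0.4510 m
Re = 1.09×10^6, ε/D = 4.24×10^-6 → f = 0.01150 (Haaland)
Major: h_f = f(L/D)·V²/2g = 0.01150·2471·0.4510 = 12.81 m
Minor: ΣK = 11.7; h_m = ΣK·V²/2g = 5.277 m
Total H_L = 12.81 + 5.277 = 18.09 m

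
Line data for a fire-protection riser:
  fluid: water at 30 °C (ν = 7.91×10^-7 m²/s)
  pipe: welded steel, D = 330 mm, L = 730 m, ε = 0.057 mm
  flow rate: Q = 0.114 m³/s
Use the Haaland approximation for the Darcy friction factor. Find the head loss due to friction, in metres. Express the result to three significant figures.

V = 4Q/(πD²) = 4·0.114/(π·0.330²) = 1.333 m/s
Re = VD/ν = 1.333·0.330/7.91×10^-7 = 5.56×10^5 → turbulent
ε/D = 0.057/330 = 1.73×10^-4
Haaland: f = 0.01489
h_f = f(L/D)V²/(2g) = 0.01489·(730/0.330)·1.333²/(2·9.81) = 2.982 m

h_f ≈ 2.98 m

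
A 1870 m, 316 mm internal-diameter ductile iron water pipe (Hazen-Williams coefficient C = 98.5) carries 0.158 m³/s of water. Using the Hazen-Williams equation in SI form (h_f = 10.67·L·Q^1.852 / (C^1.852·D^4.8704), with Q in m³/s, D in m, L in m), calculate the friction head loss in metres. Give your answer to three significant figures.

h_f ≈ 36.4 m

h_f = 10.67·1870·0.158^1.852 / (98.5^1.852·0.316^4.8704) = 36.37 m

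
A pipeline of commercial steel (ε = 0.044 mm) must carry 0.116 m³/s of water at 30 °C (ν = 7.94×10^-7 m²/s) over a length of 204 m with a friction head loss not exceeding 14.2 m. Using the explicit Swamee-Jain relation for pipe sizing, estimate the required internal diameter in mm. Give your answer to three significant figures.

D ≈ 192 mm

Swamee-Jain (Type III): D = 0.66·[ε^1.25·(LQ²/(gh_f))^4.75 + ν·Q^9.4·(L/(gh_f))^5.2]^0.04
LQ²/(gh_f) = 0.01971; L/(gh_f) = 1.464
Term 1 = ε^1.25·(…)^4.75 = 2.84×10^-14; Term 2 = ν·Q^9.4·(…)^5.2 = 9.27×10^-15
D = 0.66·(2.84×10^-14 + 9.27×10^-15)^0.04 = 0.1917 m = 192 mm
Check: V = 4.02 m/s, Re = 9.70×10^5, f = 0.01511, h_f = 13.2 m ≈ 14.2 m ✓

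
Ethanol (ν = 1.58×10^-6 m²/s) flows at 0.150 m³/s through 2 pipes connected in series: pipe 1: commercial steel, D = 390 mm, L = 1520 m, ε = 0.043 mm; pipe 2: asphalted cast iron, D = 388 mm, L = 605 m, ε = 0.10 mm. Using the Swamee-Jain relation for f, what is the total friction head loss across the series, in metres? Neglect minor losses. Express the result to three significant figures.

Pipe 1: V = 1.256 m/s, Re = 3.10×10^5, ε/D = 1.10×10^-4, f = 0.01547, h_1 = f(L/D)V²/2g = 4.844 m
Pipe 2: V = 1.269 m/s, Re = 3.12×10^5, ε/D = 2.58×10^-4, f = 0.01669, h_2 = f(L/D)V²/2g = 2.135 m
Series → Q common, losses add: H = Σh = 6.979 m

H ≈ 6.98 m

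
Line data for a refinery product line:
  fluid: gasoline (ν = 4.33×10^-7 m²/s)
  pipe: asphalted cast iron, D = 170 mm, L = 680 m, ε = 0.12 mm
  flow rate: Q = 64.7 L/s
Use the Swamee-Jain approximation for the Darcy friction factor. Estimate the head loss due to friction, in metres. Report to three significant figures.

V = 4Q/(πD²) = 4·0.0647/(π·0.170²) = 2.850 m/s
Re = VD/ν = 2.850·0.170/4.33×10^-7 = 1.12×10^6 → turbulent
ε/D = 0.12/170 = 7.06×10^-4
Swamee-Jain: f = 0.01851
h_f = f(L/D)V²/(2g) = 0.01851·(680/0.170)·2.850²/(2·9.81) = 30.67 m

h_f ≈ 30.7 m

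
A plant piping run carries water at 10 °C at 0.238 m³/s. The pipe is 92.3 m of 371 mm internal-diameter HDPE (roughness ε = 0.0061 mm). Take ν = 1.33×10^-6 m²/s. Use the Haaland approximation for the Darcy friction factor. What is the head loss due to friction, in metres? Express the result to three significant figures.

V = 4Q/(πD²) = 4·0.238/(π·0.371²) = 2.202 m/s
Re = VD/ν = 2.202·0.371/1.33×10^-6 = 6.14×10^5 → turbulent
ε/D = 0.0061/371 = 1.64×10^-5
Haaland: f = 0.01282
h_f = f(L/D)V²/(2g) = 0.01282·(92.3/0.371)·2.202²/(2·9.81) = 0.7877 m

h_f ≈ 0.788 m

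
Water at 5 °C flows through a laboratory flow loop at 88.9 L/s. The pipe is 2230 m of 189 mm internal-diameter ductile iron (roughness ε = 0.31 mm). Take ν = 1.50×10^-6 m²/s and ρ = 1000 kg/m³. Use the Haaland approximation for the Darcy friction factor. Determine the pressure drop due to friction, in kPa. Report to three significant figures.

Δp ≈ 1350 kPa

V = 4Q/(πD²) = 4·0.0889/(π·0.189²) = 3.169 m/s
Re = VD/ν = 3.169·0.189/1.50×10^-6 = 3.99×10^5 → turbulent
ε/D = 0.31/189 = 0.00164
Haaland: f = 0.02274
h_f = f(L/D)V²/(2g) = 0.02274·(2230/0.189)·3.169²/(2·9.81) = 137.3 m
Δp = ρg·h_f = 1000·9.81·137.3 = 1347 kPa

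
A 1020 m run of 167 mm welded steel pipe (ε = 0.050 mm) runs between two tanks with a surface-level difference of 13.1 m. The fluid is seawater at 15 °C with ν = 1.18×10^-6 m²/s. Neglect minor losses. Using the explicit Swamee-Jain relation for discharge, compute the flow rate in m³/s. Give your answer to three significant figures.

Q ≈ 0.0339 m³/s

Swamee-Jain (Type II): Q = -0.965·√(gD⁵h_f/L)·ln[ε/(3.7D) + √(3.17ν²L/(gD³h_f))]
√(gD⁵h_f/L) = √(9.81·0.167⁵·13.1/1020) = 0.004045
ε/(3.7D) = 8.09×10^-5; √(3.17ν²L/(gD³h_f)) = 8.67×10^-5
Q = -0.965·0.004045·ln(1.676×10^-4) = 0.03394 m³/s
Check: V = 1.55 m/s, Re = 2.19×10^5, f = 0.01760, h_f = 13.2 m ≈ 13.1 m ✓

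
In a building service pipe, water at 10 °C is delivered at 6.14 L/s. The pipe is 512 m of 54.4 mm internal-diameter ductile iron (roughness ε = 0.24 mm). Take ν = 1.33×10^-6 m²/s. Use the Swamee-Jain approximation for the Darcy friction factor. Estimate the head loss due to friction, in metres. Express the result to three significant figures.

V = 4Q/(πD²) = 4·0.00614/(π·0.0544²) = 2.642 m/s
Re = VD/ν = 2.642·0.0544/1.33×10^-6 = 1.08×10^5 → turbulent
ε/D = 0.24/54.4 = 0.00441
Swamee-Jain: f = 0.03044
h_f = f(L/D)V²/(2g) = 0.03044·(512/0.0544)·2.642²/(2·9.81) = 101.9 m

h_f ≈ 102 m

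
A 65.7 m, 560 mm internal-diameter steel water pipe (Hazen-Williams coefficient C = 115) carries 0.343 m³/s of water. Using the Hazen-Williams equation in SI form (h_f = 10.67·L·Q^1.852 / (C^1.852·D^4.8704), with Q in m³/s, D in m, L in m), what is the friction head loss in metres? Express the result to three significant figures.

h_f = 10.67·65.7·0.343^1.852 / (115^1.852·0.560^4.8704) = 0.2484 m

h_f ≈ 0.248 m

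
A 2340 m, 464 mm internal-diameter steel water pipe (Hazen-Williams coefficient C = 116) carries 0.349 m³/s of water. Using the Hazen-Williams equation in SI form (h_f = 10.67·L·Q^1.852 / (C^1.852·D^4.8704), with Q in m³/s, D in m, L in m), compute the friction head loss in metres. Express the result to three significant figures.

h_f = 10.67·2340·0.349^1.852 / (116^1.852·0.464^4.8704) = 22.47 m

h_f ≈ 22.5 m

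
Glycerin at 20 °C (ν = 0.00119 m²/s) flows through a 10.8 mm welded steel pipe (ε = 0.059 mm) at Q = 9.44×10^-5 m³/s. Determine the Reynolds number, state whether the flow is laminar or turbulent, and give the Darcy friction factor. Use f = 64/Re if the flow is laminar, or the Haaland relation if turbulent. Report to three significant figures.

V = 4Q/(πD²) = 1.030 m/s
Re = VD/ν = 1.030·0.0108/0.00119 = 9.35
Re < 2300 → laminar → f = 64/Re = 6.843

Re ≈ 9.35; laminar; f = 64/Re ≈ 6.84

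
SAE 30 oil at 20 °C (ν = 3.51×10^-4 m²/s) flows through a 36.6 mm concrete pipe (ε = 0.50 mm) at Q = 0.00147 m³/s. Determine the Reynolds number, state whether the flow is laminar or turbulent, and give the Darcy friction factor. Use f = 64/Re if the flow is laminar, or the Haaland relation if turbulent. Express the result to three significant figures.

V = 4Q/(πD²) = 1.397 m/s
Re = VD/ν = 1.397·0.0366/3.51×10^-4 = 146
Re < 2300 → laminar → f = 64/Re = 0.4393

Re ≈ 146; laminar; f = 64/Re ≈ 0.439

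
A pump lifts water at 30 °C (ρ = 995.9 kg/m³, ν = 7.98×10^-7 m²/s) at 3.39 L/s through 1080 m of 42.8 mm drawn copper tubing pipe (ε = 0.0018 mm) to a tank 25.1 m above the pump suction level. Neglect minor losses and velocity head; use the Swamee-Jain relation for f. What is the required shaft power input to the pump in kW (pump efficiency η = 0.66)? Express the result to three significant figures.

P_shaft ≈ 7.46 kW

V = 4Q/(πD²) = 2.356 m/s; Re = 1.26×10^5; ε/D = 4.21×10^-5; f = 0.01731
h_f = f(L/D)V²/2g = 123.6 m
Total head H = z + h_f = 25.1 + 123.6 = 148.7 m
P_hyd = ρgQH = 995.9·9.81·0.00339·148.7 = 4.925 kW
P_shaft = P_hyd/η = 4.925/0.66 = 7.462 kW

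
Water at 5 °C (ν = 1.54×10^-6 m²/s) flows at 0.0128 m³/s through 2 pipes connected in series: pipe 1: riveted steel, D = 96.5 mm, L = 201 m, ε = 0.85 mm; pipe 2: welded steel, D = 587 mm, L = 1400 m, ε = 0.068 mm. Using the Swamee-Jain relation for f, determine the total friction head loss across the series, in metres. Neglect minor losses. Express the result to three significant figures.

H ≈ 12.1 m

Pipe 1: V = 1.750 m/s, Re = 1.10×10^5, ε/D = 0.00881, f = 0.03716, h_1 = f(L/D)V²/2g = 12.08 m
Pipe 2: V = 0.04730 m/s, Re = 1.80×10^4, ε/D = 1.16×10^-4, f = 0.02677, h_2 = f(L/D)V²/2g = 0.007281 m
Series → Q common, losses add: H = Σh = 12.09 m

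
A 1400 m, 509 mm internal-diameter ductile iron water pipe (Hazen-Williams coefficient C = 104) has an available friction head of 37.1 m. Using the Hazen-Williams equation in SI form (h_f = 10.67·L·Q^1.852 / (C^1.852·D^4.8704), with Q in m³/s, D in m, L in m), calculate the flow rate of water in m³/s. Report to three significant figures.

Q ≈ 0.691 m³/s

Rearranging: Q = [h_f·C^1.852·D^4.8704 / (10.67·L)]^(1/1.852)
Q = [37.1·104^1.852·0.509^4.8704 / (10.67·1400)]^0.540 = 0.6906 m³/s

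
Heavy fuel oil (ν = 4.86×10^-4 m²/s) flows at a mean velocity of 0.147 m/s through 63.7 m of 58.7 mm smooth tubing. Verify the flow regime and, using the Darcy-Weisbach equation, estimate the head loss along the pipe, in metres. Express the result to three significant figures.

Re = VD/ν = 0.147·0.05870/4.86×10^-4 = 17.8 → laminar (Re < 2300)
f = 64/Re = 3.605
h_f = f(L/D)V²/(2g) = 3.605·(63.7/0.05870)·0.147²/(2·9.81) = 4.308 m

h_f ≈ 4.31 m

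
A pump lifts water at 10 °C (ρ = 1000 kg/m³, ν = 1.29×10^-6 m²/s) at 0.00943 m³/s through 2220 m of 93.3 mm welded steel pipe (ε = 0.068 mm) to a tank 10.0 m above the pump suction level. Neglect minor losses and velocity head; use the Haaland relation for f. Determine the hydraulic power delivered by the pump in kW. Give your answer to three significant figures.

P_hyd ≈ 5.40 kW

V = 4Q/(πD²) = 1.379 m/s; Re = 9.98×10^4; ε/D = 7.29×10^-4; f = 0.02099
h_f = f(L/D)V²/2g = 48.42 m
Total head H = z + h_f = 10.0 + 48.42 = 58.42 m
P_hyd = ρgQH = 1000·9.81·0.00943·58.42 = 5.404 kW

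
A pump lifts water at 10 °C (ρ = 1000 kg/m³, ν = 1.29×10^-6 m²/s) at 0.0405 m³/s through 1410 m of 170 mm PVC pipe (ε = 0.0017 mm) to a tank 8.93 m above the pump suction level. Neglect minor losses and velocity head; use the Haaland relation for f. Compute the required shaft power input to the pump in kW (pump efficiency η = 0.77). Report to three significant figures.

P_shaft ≈ 15.1 kW

V = 4Q/(πD²) = 1.784 m/s; Re = 2.35×10^5; ε/D = 1.00×10^-5; f = 0.01509
h_f = f(L/D)V²/2g = 20.31 m
Total head H = z + h_f = 8.93 + 20.31 = 29.24 m
P_hyd = ρgQH = 1000·9.81·0.0405·29.24 = 11.62 kW
P_shaft = P_hyd/η = 11.62/0.77 = 15.09 kW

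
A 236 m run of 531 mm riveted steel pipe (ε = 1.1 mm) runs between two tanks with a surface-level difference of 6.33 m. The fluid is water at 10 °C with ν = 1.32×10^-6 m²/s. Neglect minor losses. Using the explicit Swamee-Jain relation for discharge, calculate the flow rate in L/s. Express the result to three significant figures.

Swamee-Jain (Type II): Q = -0.965·√(gD⁵h_f/L)·ln[ε/(3.7D) + √(3.17ν²L/(gD³h_f))]
√(gD⁵h_f/L) = √(9.81·0.531⁵·6.33/236) = 0.1054
ε/(3.7D) = 5.60×10^-4; √(3.17ν²L/(gD³h_f)) = 1.18×10^-5
Q = -0.965·0.1054·ln(5.717×10^-4) = 0.7594 m³/s
Check: V = 3.43 m/s, Re = 1.38×10^6, f = 0.02383, h_f = 6.35 m ≈ 6.33 m ✓

Q ≈ 759 L/s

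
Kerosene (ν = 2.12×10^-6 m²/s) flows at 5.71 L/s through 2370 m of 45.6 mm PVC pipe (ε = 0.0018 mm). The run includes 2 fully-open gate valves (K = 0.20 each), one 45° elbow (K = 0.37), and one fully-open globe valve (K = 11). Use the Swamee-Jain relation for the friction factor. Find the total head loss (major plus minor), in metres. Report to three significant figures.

V = 4Q/(πD²) = 3.496 m/s; V²/2g = 0.6231 m
Re = 7.52×10^4, ε/D = 3.95×10^-5 → f = 0.01918 (Swamee-Jain)
Major: h_f = f(L/D)·V²/2g = 0.01918·51974·0.6231 = 621.1 m
Minor: ΣK = 11.8; h_m = ΣK·V²/2g = 7.333 m
Total H_L = 621.1 + 7.333 = 628.4 m

H_L ≈ 628 m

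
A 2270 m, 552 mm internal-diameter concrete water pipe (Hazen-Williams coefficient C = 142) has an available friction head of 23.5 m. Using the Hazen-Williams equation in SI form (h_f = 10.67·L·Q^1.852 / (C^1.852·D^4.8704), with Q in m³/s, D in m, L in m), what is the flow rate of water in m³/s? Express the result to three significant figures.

Q ≈ 0.703 m³/s

Rearranging: Q = [h_f·C^1.852·D^4.8704 / (10.67·L)]^(1/1.852)
Q = [23.5·142^1.852·0.552^4.8704 / (10.67·2270)]^0.540 = 0.7026 m³/s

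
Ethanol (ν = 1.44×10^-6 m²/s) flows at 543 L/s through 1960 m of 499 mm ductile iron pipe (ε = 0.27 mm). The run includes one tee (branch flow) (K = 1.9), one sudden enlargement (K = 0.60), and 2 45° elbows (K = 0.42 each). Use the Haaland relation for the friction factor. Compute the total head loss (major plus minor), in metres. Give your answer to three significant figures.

H_L ≈ 28.3 m

V = 4Q/(πD²) = 2.777 m/s; V²/2g = 0.3929 m
Re = 9.62×10^5, ε/D = 5.41×10^-4 → f = 0.01746 (Haaland)
Major: h_f = f(L/D)·V²/2g = 0.01746·3928·0.3929 = 26.95 m
Minor: ΣK = 3.34; h_m = ΣK·V²/2g = 1.312 m
Total H_L = 26.95 + 1.312 = 28.27 m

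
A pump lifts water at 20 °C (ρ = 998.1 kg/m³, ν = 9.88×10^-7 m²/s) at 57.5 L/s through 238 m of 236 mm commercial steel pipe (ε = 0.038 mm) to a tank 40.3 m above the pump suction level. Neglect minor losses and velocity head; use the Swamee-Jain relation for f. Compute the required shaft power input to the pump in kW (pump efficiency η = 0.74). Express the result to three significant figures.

V = 4Q/(πD²) = 1.314 m/s; Re = 3.14×10^5; ε/D = 1.61×10^-4; f = 0.01590
h_f = f(L/D)V²/2g = 1.412 m
Total head H = z + h_f = 40.3 + 1.412 = 41.71 m
P_hyd = ρgQH = 998.1·9.81·0.0575·41.71 = 23.48 kW
P_shaft = P_hyd/η = 23.48/0.74 = 31.74 kW

P_shaft ≈ 31.7 kW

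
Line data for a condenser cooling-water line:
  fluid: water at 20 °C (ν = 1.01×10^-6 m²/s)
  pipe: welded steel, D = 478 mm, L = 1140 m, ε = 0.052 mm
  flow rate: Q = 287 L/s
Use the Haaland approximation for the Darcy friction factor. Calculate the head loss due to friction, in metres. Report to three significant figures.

h_f ≈ 4.28 m

V = 4Q/(πD²) = 4·0.287/(π·0.478²) = 1.599 m/s
Re = VD/ν = 1.599·0.478/1.01×10^-6 = 7.57×10^5 → turbulent
ε/D = 0.052/478 = 1.09×10^-4
Haaland: f = 0.01377
h_f = f(L/D)V²/(2g) = 0.01377·(1140/0.478)·1.599²/(2·9.81) = 4.282 m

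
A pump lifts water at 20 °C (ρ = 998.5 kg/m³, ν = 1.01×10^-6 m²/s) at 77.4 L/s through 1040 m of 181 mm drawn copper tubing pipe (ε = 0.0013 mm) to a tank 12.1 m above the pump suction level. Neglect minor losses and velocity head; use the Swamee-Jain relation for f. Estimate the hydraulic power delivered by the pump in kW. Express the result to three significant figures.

V = 4Q/(πD²) = 3.008 m/s; Re = 5.39×10^5; ε/D = 7.18×10^-6; f = 0.01304
h_f = f(L/D)V²/2g = 34.55 m
Total head H = z + h_f = 12.1 + 34.55 = 46.65 m
P_hyd = ρgQH = 998.5·9.81·0.0774·46.65 = 35.37 kW

P_hyd ≈ 35.4 kW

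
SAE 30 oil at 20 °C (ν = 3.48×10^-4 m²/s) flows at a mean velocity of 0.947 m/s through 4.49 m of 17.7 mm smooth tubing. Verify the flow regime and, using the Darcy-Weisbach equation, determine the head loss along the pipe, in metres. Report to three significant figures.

Re = VD/ν = 0.947·0.01770/3.48×10^-4 = 48.2 → laminar (Re < 2300)
f = 64/Re = 1.329
h_f = f(L/D)V²/(2g) = 1.329·(4.49/0.01770)·0.947²/(2·9.81) = 15.41 m

h_f ≈ 15.4 m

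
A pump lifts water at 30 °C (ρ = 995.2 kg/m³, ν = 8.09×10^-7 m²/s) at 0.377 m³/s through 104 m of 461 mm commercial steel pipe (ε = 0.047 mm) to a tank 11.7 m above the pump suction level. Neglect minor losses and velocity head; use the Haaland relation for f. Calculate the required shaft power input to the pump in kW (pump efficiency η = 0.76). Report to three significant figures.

P_shaft ≈ 60.4 kW

V = 4Q/(πD²) = 2.259 m/s; Re = 1.29×10^6; ε/D = 1.02×10^-4; f = 0.01311
h_f = f(L/D)V²/2g = 0.7689 m
Total head H = z + h_f = 11.7 + 0.7689 = 12.47 m
P_hyd = ρgQH = 995.2·9.81·0.377·12.47 = 45.89 kW
P_shaft = P_hyd/η = 45.89/0.76 = 60.39 kW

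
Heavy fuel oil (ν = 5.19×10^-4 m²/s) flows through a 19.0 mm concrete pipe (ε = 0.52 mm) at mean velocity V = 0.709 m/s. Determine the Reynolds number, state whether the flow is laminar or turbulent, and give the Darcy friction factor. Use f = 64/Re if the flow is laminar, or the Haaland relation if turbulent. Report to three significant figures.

Re ≈ 26.0; laminar; f = 64/Re ≈ 2.47

Re = VD/ν = 0.7090·0.0190/5.19×10^-4 = 26.0
Re < 2300 → laminar → f = 64/Re = 2.466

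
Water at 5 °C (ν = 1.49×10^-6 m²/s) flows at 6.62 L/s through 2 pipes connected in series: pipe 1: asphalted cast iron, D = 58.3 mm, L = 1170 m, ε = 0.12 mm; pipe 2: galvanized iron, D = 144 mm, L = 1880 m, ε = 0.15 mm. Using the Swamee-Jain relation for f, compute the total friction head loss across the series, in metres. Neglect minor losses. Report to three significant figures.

H ≈ 163 m

Pipe 1: V = 2.480 m/s, Re = 9.70×10^4, ε/D = 0.00206, f = 0.02553, h_1 = f(L/D)V²/2g = 160.6 m
Pipe 2: V = 0.4065 m/s, Re = 3.93×10^4, ε/D = 0.00104, f = 0.02514, h_2 = f(L/D)V²/2g = 2.764 m
Series → Q common, losses add: H = Σh = 163.4 m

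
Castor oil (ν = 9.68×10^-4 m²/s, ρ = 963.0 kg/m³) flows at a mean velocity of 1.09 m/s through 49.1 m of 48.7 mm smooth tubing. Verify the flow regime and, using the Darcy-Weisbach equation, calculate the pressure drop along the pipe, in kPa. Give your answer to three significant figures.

Re = VD/ν = 1.09·0.04870/9.68×10^-4 = 54.8 → laminar (Re < 2300)
f = 64/Re = 1.167
h_f = f(L/D)V²/(2g) = 1.167·(49.1/0.04870)·1.09²/(2·9.81) = 71.25 m
Δp = ρg·h_f = 963.0·9.81·71.25 = 673.1 kPa

Δp ≈ 673 kPa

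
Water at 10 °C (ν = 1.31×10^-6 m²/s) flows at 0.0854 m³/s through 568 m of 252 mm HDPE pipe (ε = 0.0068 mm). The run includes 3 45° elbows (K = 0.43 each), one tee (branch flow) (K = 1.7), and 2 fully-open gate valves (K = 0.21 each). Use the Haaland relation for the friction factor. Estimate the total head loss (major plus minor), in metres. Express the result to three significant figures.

H_L ≈ 5.34 m

V = 4Q/(πD²) = 1.712 m/s; V²/2g = 0.1494 m
Re = 3.29×10^5, ε/D = 2.70×10^-5 → f = 0.01434 (Haaland)
Major: h_f = f(L/D)·V²/2g = 0.01434·2254·0.1494 = 4.829 m
Minor: ΣK = 3.41; h_m = ΣK·V²/2g = 0.5096 m
Total H_L = 4.829 + 0.5096 = 5.339 m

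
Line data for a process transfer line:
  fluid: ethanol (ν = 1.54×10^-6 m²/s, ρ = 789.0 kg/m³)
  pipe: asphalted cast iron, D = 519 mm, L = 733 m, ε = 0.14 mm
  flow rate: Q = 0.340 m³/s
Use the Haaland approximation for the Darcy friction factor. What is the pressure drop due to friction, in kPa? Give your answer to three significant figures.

V = 4Q/(πD²) = 4·0.340/(π·0.519²) = 1.607 m/s
Re = VD/ν = 1.607·0.519/1.54×10^-6 = 5.42×10^5 → turbulent
ε/D = 0.14/519 = 2.70×10^-4
Haaland: f = 0.01582
h_f = f(L/D)V²/(2g) = 0.01582·(733/0.519)·1.607²/(2·9.81) = 2.942 m
Δp = ρg·h_f = 789.0·9.81·2.942 = 22.77 kPa

Δp ≈ 22.8 kPa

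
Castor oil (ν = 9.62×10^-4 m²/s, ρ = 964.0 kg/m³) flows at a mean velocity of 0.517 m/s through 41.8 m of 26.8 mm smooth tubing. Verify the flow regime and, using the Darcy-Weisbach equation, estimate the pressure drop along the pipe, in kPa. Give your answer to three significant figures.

Re = VD/ν = 0.517·0.02680/9.62×10^-4 = 14.4 → laminar (Re < 2300)
f = 64/Re = 4.444
h_f = f(L/D)V²/(2g) = 4.444·(41.8/0.02680)·0.517²/(2·9.81) = 94.42 m
Δp = ρg·h_f = 964.0·9.81·94.42 = 892.9 kPa

Δp ≈ 893 kPa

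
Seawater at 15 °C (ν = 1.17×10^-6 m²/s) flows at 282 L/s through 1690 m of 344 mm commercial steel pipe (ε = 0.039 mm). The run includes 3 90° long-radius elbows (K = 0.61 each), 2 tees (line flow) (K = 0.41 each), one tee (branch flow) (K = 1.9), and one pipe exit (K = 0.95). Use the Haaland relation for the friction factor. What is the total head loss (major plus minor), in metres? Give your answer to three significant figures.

H_L ≈ 34.0 m

V = 4Q/(πD²) = 3.034 m/s; V²/2g = 0.4692 m
Re = 8.92×10^5, ε/D = 1.13×10^-4 → f = 0.01364 (Haaland)
Major: h_f = f(L/D)·V²/2g = 0.01364·4913·0.4692 = 31.44 m
Minor: ΣK = 5.50; h_m = ΣK·V²/2g = 2.581 m
Total H_L = 31.44 + 2.581 = 34.02 m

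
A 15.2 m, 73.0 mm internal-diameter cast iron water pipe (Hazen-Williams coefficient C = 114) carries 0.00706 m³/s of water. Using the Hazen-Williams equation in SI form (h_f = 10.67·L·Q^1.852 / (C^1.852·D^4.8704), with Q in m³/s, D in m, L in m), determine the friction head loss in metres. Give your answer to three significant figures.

h_f = 10.67·15.2·0.00706^1.852 / (114^1.852·0.0730^4.8704) = 0.8968 m

h_f ≈ 0.897 m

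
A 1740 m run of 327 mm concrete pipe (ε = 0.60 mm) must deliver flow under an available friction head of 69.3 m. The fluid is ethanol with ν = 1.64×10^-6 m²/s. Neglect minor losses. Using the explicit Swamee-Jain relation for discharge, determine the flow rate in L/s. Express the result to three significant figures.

Q ≈ 279 L/s

Swamee-Jain (Type II): Q = -0.965·√(gD⁵h_f/L)·ln[ε/(3.7D) + √(3.17ν²L/(gD³h_f))]
√(gD⁵h_f/L) = √(9.81·0.327⁵·69.3/1740) = 0.03822
ε/(3.7D) = 4.96×10^-4; √(3.17ν²L/(gD³h_f)) = 2.50×10^-5
Q = -0.965·0.03822·ln(5.209×10^-4) = 0.2788 m³/s
Check: V = 3.32 m/s, Re = 6.62×10^5, f = 0.02329, h_f = 69.6 m ≈ 69.3 m ✓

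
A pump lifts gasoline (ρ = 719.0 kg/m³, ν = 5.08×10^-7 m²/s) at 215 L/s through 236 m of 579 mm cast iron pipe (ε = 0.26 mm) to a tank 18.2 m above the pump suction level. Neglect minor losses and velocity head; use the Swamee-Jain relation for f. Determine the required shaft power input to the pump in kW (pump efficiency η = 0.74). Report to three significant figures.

V = 4Q/(πD²) = 0.8166 m/s; Re = 9.31×10^5; ε/D = 4.49×10^-4; f = 0.01699
h_f = f(L/D)V²/2g = 0.2353 m
Total head H = z + h_f = 18.2 + 0.2353 = 18.44 m
P_hyd = ρgQH = 719.0·9.81·0.215·18.44 = 27.96 kW
P_shaft = P_hyd/η = 27.96/0.74 = 37.78 kW

P_shaft ≈ 37.8 kW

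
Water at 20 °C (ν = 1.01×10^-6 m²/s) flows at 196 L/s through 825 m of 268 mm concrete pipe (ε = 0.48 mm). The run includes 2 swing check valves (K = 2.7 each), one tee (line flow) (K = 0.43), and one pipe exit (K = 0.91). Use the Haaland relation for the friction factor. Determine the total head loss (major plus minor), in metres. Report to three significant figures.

V = 4Q/(πD²) = 3.475 m/s; V²/2g = 0.6153 m
Re = 9.22×10^5, ε/D = 0.00179 → f = 0.02298 (Haaland)
Major: h_f = f(L/D)·V²/2g = 0.02298·3078·0.6153 = 43.54 m
Minor: ΣK = 6.74; h_m = ΣK·V²/2g = 4.147 m
Total H_L = 43.54 + 4.147 = 47.68 m

H_L ≈ 47.7 m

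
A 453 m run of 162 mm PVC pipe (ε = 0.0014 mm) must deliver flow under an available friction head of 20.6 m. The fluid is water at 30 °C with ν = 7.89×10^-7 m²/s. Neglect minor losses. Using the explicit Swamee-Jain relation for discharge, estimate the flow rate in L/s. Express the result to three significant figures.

Swamee-Jain (Type II): Q = -0.965·√(gD⁵h_f/L)·ln[ε/(3.7D) + √(3.17ν²L/(gD³h_f))]
√(gD⁵h_f/L) = √(9.81·0.162⁵·20.6/453) = 0.007055
ε/(3.7D) = 2.34×10^-6; √(3.17ν²L/(gD³h_f)) = 3.23×10^-5
Q = -0.965·0.007055·ln(3.459×10^-5) = 0.06993 m³/s
Check: V = 3.39 m/s, Re = 6.97×10^5, f = 0.01252, h_f = 20.5 m ≈ 20.6 m ✓

Q ≈ 69.9 L/s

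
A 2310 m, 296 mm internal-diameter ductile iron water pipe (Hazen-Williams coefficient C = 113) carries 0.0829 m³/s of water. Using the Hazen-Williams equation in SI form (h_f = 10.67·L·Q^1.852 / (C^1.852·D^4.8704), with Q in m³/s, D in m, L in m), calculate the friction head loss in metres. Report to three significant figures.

h_f = 10.67·2310·0.0829^1.852 / (113^1.852·0.296^4.8704) = 14.51 m

h_f ≈ 14.5 m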